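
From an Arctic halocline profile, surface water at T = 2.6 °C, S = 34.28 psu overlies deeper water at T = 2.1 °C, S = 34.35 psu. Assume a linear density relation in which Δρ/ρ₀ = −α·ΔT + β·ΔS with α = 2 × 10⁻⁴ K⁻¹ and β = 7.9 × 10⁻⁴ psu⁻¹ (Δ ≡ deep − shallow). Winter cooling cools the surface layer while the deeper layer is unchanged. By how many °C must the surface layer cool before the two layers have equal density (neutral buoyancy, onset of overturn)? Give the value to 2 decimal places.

Neutral buoyancy requires Δρ = 0, i.e. −α(T_deep − T_surf′) + β(S_deep − S_surf) = 0.
T_surf′ = T_deep − (β/α)·ΔS = 2.1 − (7.9 × 10⁻⁴/2 × 10⁻⁴)·(+0.07) = 1.8235 °C.
Cooling required: 2.6 − (1.8235) = 0.7765 °C.

0.78 °C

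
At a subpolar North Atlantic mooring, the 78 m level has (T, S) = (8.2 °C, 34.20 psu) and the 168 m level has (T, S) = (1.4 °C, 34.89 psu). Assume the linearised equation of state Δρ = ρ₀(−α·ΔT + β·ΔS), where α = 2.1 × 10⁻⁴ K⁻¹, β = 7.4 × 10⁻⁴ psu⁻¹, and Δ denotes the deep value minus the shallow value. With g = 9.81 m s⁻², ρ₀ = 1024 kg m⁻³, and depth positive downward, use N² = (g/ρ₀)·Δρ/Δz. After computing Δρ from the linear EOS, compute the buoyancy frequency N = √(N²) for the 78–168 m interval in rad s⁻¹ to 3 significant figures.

ΔT = -6.8 K, ΔS = +0.69 psu (deep − shallow).
Δρ/ρ₀ = −αΔT + βΔS = 1.428 × 10⁻³ + 5.106 × 10⁻⁴ = 1.9386 × 10⁻³, so Δρ ≈ 1.985 kg m⁻³.
N² = (g/ρ₀)·Δρ/Δz = g·(Δρ/ρ₀)/Δz = 9.81 × 1.9386 × 10⁻³ / 90 = 2.1131 × 10⁻⁴ s⁻².
N = √(2.1131 × 10⁻⁴) = 0.014537 rad s⁻¹ ≈ 0.0145 rad s⁻¹.

0.0145 rad s⁻¹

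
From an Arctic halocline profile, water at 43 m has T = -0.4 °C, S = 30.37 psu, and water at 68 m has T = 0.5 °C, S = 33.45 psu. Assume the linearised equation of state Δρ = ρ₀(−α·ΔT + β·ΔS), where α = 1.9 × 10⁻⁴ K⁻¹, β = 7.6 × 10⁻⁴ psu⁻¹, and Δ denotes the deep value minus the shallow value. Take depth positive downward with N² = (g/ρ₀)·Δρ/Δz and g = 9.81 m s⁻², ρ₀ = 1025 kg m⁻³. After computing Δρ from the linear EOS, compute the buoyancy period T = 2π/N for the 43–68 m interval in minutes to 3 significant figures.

ΔT = +0.9 K, ΔS = +3.08 psu (deep − shallow).
Δρ/ρ₀ = −αΔT + βΔS = -1.71 × 10⁻⁴ + 2.3408 × 10⁻³ = 2.1698 × 10⁻³, so Δρ ≈ 2.224 kg m⁻³.
N² = (g/ρ₀)·Δρ/Δz = g·(Δρ/ρ₀)/Δz = 9.81 × 2.1698 × 10⁻³ / 25 = 8.5143 × 10⁻⁴ s⁻².
N = √(8.5143 × 10⁻⁴) = 0.029179 rad s⁻¹ → T = 2π/N = 215.33 s = 3.5888 min ≈ 3.59 min.

3.59 min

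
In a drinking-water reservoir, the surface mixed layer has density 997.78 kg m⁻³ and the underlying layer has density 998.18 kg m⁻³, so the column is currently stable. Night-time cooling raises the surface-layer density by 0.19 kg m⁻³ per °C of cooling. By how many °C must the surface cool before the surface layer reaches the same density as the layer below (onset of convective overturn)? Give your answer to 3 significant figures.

2.11 °C

Density deficit of the surface layer: 998.18 − 997.78 = 0.4 kg m⁻³.
Required change = 0.4 / 0.19 = 2.11 °C.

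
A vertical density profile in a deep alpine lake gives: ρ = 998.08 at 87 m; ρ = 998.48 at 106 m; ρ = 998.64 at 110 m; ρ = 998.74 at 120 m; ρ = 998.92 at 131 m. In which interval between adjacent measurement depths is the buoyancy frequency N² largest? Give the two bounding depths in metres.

106–110 m

Compute the density gradient over each adjacent pair:
  87–106 m: Δρ/Δz = 0.40/19 = 0.021 kg m⁻⁴
  106–110 m: Δρ/Δz = 0.16/4 = 0.040 kg m⁻⁴
  110–120 m: Δρ/Δz = 0.10/10 = 0.010 kg m⁻⁴
  120–131 m: Δρ/Δz = 0.18/11 = 0.016 kg m⁻⁴
The largest gradient is in the 106–110 m interval — the pycnocline.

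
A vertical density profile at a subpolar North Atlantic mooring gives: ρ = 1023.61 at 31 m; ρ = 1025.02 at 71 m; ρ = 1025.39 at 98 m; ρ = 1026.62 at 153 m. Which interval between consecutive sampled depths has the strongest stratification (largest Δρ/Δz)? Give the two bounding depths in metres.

31–71 m

Compute the density gradient over each adjacent pair:
  31–71 m: Δρ/Δz = 1.41/40 = 0.035 kg m⁻⁴
  71–98 m: Δρ/Δz = 0.37/27 = 0.014 kg m⁻⁴
  98–153 m: Δρ/Δz = 1.23/55 = 0.022 kg m⁻⁴
The largest gradient is in the 31–71 m interval — the pycnocline.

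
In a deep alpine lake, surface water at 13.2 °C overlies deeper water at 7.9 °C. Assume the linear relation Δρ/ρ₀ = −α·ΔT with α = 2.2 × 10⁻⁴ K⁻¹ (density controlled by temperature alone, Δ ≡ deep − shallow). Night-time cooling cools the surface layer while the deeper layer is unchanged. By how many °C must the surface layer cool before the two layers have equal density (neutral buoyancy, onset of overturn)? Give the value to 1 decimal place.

With temperature the only control, equal density requires T_surf′ = T_deep.
T_surf′ = 7.9 °C.
Cooling required: 13.2 − 7.9 = 5.3 °C.

5.3 °C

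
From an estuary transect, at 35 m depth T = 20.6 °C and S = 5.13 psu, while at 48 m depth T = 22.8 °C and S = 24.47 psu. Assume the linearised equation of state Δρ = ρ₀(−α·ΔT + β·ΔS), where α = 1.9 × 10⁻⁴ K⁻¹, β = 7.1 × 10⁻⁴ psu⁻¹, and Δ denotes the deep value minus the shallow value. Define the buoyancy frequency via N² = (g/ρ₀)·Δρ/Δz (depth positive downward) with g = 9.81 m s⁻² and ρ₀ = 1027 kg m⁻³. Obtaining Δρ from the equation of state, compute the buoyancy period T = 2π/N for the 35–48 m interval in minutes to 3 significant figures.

1.04 min

ΔT = +2.2 K, ΔS = +19.34 psu (deep − shallow).
Δρ/ρ₀ = −αΔT + βΔS = -4.18 × 10⁻⁴ + 0.0137314 = 0.0133134, so Δρ ≈ 13.67 kg m⁻³.
N² = (g/ρ₀)·Δρ/Δz = g·(Δρ/ρ₀)/Δz = 9.81 × 0.0133134 / 13 = 0.010046 s⁻².
N = √(0.010046) = 0.10023 rad s⁻¹ → T = 2π/N = 62.688 s = 1.0448 min ≈ 1.04 min.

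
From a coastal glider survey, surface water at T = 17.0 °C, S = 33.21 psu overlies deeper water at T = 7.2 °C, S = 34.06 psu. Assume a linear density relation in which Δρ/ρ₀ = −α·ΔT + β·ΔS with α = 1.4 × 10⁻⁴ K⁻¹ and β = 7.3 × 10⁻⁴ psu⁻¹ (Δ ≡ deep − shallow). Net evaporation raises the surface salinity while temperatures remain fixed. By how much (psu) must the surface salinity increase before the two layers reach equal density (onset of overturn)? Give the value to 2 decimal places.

Neutral buoyancy requires −α(T_deep − T_surf) + β(S_deep − S_surf′) = 0.
S_surf′ = S_deep − (α/β)·ΔT = 34.06 − (1.4 × 10⁻⁴/7.3 × 10⁻⁴)·(-9.8) = 35.9395 psu.
Increase required: 35.9395 − 33.21 = 2.7295 psu.

2.73 psu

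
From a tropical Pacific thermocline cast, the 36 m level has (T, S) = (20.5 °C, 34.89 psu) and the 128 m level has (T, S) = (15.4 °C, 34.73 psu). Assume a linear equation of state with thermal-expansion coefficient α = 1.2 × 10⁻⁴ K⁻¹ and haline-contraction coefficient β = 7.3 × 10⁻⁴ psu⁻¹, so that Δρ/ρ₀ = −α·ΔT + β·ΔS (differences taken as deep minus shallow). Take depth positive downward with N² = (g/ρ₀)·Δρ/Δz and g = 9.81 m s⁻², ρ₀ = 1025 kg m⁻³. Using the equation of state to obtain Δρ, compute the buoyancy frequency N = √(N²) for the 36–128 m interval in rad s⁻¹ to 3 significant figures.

ΔT = -5.1 K, ΔS = -0.16 psu (deep − shallow).
Δρ/ρ₀ = −αΔT + βΔS = 6.12 × 10⁻⁴ − 1.168 × 10⁻⁴ = 4.952 × 10⁻⁴, so Δρ ≈ 0.5076 kg m⁻³.
N² = (g/ρ₀)·Δρ/Δz = g·(Δρ/ρ₀)/Δz = 9.81 × 4.952 × 10⁻⁴ / 92 = 5.2803 × 10⁻⁵ s⁻².
N = √(5.2803 × 10⁻⁵) = 7.2666 × 10⁻³ rad s⁻¹ ≈ 7.27 × 10⁻³ rad s⁻¹.

7.27 × 10⁻³ rad s⁻¹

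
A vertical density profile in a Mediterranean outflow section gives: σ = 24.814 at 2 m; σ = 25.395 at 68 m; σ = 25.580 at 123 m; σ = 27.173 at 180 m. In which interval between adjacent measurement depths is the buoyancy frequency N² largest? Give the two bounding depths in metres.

123–180 m

Compute the density gradient over each adjacent pair:
  2–68 m: Δρ/Δz = 0.581/66 = 8.8 × 10⁻³ kg m⁻⁴
  68–123 m: Δρ/Δz = 0.185/55 = 3.4 × 10⁻³ kg m⁻⁴
  123–180 m: Δρ/Δz = 1.593/57 = 0.028 kg m⁻⁴
The largest gradient is in the 123–180 m interval — the pycnocline.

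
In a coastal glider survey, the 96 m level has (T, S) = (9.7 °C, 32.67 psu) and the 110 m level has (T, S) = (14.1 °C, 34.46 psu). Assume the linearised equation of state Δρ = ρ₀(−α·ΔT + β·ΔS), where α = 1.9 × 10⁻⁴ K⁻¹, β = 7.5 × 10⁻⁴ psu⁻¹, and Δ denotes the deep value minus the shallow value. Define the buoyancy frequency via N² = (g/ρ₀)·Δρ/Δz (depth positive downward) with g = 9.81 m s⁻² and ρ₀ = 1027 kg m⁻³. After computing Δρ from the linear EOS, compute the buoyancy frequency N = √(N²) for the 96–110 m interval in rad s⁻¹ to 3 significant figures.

0.0188 rad s⁻¹

ΔT = +4.4 K, ΔS = +1.79 psu (deep − shallow).
Δρ/ρ₀ = −αΔT + βΔS = -8.36 × 10⁻⁴ + 1.3425 × 10⁻³ = 5.065 × 10⁻⁴, so Δρ ≈ 0.5202 kg m⁻³.
N² = (g/ρ₀)·Δρ/Δz = g·(Δρ/ρ₀)/Δz = 9.81 × 5.065 × 10⁻⁴ / 14 = 3.5491 × 10⁻⁴ s⁻².
N = √(3.5491 × 10⁻⁴) = 0.018839 rad s⁻¹ ≈ 0.0188 rad s⁻¹.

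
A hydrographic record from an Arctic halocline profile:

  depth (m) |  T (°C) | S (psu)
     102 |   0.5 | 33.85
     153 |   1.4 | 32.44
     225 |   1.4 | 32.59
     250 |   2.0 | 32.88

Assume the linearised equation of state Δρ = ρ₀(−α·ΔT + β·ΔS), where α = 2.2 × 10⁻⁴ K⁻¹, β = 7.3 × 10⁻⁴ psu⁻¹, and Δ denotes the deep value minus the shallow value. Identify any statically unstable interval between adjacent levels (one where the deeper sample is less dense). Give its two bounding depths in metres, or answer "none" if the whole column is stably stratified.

Evaluate Δρ/ρ₀ = −αΔT + βΔS across each adjacent pair:
  102–153 m: −αΔT+βΔS = −(2.2 × 10⁻⁴)(+0.9)+(7.3 × 10⁻⁴)(-1.41) = -1.2 × 10⁻³ → UNSTABLE
  153–225 m: −αΔT+βΔS = −(2.2 × 10⁻⁴)(+0.0)+(7.3 × 10⁻⁴)(+0.15) = 1.1 × 10⁻⁴ → stable
  225–250 m: −αΔT+βΔS = −(2.2 × 10⁻⁴)(+0.6)+(7.3 × 10⁻⁴)(+0.29) = 8.0 × 10⁻⁵ → stable
The 102–153 m interval has Δρ < 0: lighter water underlies denser water.

102–153 m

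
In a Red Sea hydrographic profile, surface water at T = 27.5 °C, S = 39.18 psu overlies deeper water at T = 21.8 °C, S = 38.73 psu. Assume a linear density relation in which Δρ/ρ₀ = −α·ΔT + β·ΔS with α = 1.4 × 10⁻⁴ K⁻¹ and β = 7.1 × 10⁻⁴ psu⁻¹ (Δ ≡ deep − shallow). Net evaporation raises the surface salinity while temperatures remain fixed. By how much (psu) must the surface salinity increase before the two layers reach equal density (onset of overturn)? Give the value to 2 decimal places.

Neutral buoyancy requires −α(T_deep − T_surf) + β(S_deep − S_surf′) = 0.
S_surf′ = S_deep − (α/β)·ΔT = 38.73 − (1.4 × 10⁻⁴/7.1 × 10⁻⁴)·(-5.7) = 39.8539 psu.
Increase required: 39.8539 − 39.18 = 0.6739 psu.

0.67 psu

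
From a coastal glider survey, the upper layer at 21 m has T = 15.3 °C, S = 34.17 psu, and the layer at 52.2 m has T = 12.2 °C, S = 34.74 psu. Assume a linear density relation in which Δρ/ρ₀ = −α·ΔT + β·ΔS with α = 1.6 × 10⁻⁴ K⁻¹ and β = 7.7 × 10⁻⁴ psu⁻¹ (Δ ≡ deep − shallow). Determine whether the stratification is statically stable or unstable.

stable

ΔT = 12.2 − 15.3 = -3.1 K and ΔS = 34.74 − 34.17 = +0.57 psu (deep − shallow).
−αΔT = 4.96 × 10⁻⁴; βΔS = 4.389 × 10⁻⁴; sum Δρ/ρ₀ = 9.349 × 10⁻⁴.
Δρ/ρ₀ > 0, so Δρ > 0: deeper water is denser → statically stable.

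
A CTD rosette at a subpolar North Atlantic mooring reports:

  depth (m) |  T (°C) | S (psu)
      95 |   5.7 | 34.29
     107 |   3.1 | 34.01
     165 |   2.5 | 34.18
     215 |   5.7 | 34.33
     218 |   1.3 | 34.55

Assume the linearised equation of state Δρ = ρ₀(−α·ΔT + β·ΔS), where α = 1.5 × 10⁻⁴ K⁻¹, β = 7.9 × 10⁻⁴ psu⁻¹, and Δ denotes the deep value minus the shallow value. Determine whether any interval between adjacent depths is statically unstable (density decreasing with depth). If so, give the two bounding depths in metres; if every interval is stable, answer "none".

Evaluate Δρ/ρ₀ = −αΔT + βΔS across each adjacent pair:
  95–107 m: −αΔT+βΔS = −(1.5 × 10⁻⁴)(-2.6)+(7.9 × 10⁻⁴)(-0.28) = 1.7 × 10⁻⁴ → stable
  107–165 m: −αΔT+βΔS = −(1.5 × 10⁻⁴)(-0.6)+(7.9 × 10⁻⁴)(+0.17) = 2.2 × 10⁻⁴ → stable
  165–215 m: −αΔT+βΔS = −(1.5 × 10⁻⁴)(+3.2)+(7.9 × 10⁻⁴)(+0.15) = -3.6 × 10⁻⁴ → UNSTABLE
  215–218 m: −αΔT+βΔS = −(1.5 × 10⁻⁴)(-4.4)+(7.9 × 10⁻⁴)(+0.22) = 8.3 × 10⁻⁴ → stable
The 165–215 m interval has Δρ < 0: lighter water underlies denser water.

165–215 m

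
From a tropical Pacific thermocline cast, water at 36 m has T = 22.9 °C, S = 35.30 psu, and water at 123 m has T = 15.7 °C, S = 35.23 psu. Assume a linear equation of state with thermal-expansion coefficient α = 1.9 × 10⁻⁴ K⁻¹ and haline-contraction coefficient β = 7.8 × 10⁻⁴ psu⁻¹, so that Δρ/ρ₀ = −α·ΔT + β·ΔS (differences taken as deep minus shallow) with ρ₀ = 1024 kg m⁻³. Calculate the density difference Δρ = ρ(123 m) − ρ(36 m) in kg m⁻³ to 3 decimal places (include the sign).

ΔT = -7.2 K, ΔS = -0.07 psu (deep − shallow).
Δρ/ρ₀ = −(1.9 × 10⁻⁴)(-7.2) + (7.8 × 10⁻⁴)(-0.07) = 1.3134 × 10⁻³.
Δρ = 1024 × (1.3134 × 10⁻³) = +1.345 kg m⁻³.
Positive Δρ: denser below, stable.

+1.345 kg m⁻³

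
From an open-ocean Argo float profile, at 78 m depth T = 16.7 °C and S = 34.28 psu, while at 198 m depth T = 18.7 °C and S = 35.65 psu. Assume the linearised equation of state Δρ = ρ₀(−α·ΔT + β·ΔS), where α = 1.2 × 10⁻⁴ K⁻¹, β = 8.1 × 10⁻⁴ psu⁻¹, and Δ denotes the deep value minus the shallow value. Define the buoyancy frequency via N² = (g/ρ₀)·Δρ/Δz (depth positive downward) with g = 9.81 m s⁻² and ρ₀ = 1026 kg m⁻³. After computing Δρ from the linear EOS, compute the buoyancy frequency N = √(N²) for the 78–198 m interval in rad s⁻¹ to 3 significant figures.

8.43 × 10⁻³ rad s⁻¹

ΔT = +2.0 K, ΔS = +1.37 psu (deep − shallow).
Δρ/ρ₀ = −αΔT + βΔS = -2.40 × 10⁻⁴ + 1.1097 × 10⁻³ = 8.697 × 10⁻⁴, so Δρ ≈ 0.8923 kg m⁻³.
N² = (g/ρ₀)·Δρ/Δz = g·(Δρ/ρ₀)/Δz = 9.81 × 8.697 × 10⁻⁴ / 120 = 7.1098 × 10⁻⁵ s⁻².
N = √(7.1098 × 10⁻⁵) = 8.4320 × 10⁻³ rad s⁻¹ ≈ 8.43 × 10⁻³ rad s⁻¹.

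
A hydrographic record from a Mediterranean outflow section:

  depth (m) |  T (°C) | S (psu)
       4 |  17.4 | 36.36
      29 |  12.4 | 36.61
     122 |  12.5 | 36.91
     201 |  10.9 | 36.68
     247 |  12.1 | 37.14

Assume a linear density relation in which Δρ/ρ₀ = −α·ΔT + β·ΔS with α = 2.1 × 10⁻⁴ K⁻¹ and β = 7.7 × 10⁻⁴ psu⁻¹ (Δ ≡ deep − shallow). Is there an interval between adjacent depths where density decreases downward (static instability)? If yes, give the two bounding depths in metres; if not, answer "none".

none

Evaluate Δρ/ρ₀ = −αΔT + βΔS across each adjacent pair:
  4–29 m: −αΔT+βΔS = −(2.1 × 10⁻⁴)(-5.0)+(7.7 × 10⁻⁴)(+0.25) = 1.2 × 10⁻³ → stable
  29–122 m: −αΔT+βΔS = −(2.1 × 10⁻⁴)(+0.1)+(7.7 × 10⁻⁴)(+0.30) = 2.1 × 10⁻⁴ → stable
  122–201 m: −αΔT+βΔS = −(2.1 × 10⁻⁴)(-1.6)+(7.7 × 10⁻⁴)(-0.23) = 1.6 × 10⁻⁴ → stable
  201–247 m: −αΔT+βΔS = −(2.1 × 10⁻⁴)(+1.2)+(7.7 × 10⁻⁴)(+0.46) = 1.0 × 10⁻⁴ → stable
Every interval has Δρ > 0: the column is stably stratified throughout.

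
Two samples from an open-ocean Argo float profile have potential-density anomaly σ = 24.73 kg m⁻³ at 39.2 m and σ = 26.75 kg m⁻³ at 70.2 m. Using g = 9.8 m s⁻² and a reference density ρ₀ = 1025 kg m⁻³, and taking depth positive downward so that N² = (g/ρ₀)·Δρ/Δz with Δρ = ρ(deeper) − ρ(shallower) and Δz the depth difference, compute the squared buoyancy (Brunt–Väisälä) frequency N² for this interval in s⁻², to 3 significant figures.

6.23 × 10⁻⁴ s⁻²

Δρ = 1026.75 − 1024.73 = 2.02 kg m⁻³ over Δz = 70.2 − 39.2 = 31 m.
N² = (9.8/1025) × (2.02/31) = 6.2301 × 10⁻⁴ s⁻² ≈ 6.23 × 10⁻⁴ s⁻².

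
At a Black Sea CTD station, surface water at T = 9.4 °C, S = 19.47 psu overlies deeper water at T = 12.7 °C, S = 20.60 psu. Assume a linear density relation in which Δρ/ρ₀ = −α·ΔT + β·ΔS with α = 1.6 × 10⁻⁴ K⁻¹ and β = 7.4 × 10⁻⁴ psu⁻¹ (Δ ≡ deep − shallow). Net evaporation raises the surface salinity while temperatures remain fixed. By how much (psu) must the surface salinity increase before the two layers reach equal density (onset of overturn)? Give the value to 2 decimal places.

Neutral buoyancy requires −α(T_deep − T_surf) + β(S_deep − S_surf′) = 0.
S_surf′ = S_deep − (α/β)·ΔT = 20.60 − (1.6 × 10⁻⁴/7.4 × 10⁻⁴)·(+3.3) = 19.8865 psu.
Increase required: 19.8865 − 19.47 = 0.4165 psu.

0.42 psu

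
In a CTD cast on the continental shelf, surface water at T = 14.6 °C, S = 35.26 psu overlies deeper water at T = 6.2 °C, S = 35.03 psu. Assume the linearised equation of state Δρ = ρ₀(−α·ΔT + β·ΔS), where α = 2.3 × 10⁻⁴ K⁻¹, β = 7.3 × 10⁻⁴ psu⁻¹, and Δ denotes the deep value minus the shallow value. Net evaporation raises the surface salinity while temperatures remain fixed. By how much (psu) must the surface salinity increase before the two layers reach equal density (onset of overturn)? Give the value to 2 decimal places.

Neutral buoyancy requires −α(T_deep − T_surf) + β(S_deep − S_surf′) = 0.
S_surf′ = S_deep − (α/β)·ΔT = 35.03 − (2.3 × 10⁻⁴/7.3 × 10⁻⁴)·(-8.4) = 37.6766 psu.
Increase required: 37.6766 − 35.26 = 2.4166 psu.

2.42 psu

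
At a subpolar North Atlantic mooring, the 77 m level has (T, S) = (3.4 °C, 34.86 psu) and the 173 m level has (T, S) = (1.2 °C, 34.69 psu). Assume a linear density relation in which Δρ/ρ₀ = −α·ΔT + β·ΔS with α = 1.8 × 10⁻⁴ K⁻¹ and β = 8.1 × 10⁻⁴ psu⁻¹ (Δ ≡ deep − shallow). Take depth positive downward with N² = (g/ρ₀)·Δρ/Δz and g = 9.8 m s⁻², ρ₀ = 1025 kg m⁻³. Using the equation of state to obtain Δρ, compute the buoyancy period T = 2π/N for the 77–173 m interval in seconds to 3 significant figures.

1.22 × 10³ s

ΔT = -2.2 K, ΔS = -0.17 psu (deep − shallow).
Δρ/ρ₀ = −αΔT + βΔS = 3.96 × 10⁻⁴ − 1.377 × 10⁻⁴ = 2.583 × 10⁻⁴, so Δρ ≈ 0.2648 kg m⁻³.
N² = (g/ρ₀)·Δρ/Δz = g·(Δρ/ρ₀)/Δz = 9.8 × 2.583 × 10⁻⁴ / 96 = 2.6368 × 10⁻⁵ s⁻².
N = √(2.6368 × 10⁻⁵) = 5.1350 × 10⁻³ rad s⁻¹ → T = 2π/N = 1.2236 × 10³ s ≈ 1.22 × 10³ s.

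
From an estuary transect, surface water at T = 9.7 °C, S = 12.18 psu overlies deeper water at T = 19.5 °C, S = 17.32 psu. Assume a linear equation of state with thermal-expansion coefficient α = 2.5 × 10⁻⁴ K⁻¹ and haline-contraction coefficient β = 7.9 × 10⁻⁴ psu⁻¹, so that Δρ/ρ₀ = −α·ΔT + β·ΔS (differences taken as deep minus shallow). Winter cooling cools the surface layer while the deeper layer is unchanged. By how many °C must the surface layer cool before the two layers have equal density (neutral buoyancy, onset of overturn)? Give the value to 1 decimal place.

6.4 °C

Neutral buoyancy requires Δρ = 0, i.e. −α(T_deep − T_surf′) + β(S_deep − S_surf) = 0.
T_surf′ = T_deep − (β/α)·ΔS = 19.5 − (7.9 × 10⁻⁴/2.5 × 10⁻⁴)·(+5.14) = 3.258 °C.
Cooling required: 9.7 − (3.258) = 6.442 °C.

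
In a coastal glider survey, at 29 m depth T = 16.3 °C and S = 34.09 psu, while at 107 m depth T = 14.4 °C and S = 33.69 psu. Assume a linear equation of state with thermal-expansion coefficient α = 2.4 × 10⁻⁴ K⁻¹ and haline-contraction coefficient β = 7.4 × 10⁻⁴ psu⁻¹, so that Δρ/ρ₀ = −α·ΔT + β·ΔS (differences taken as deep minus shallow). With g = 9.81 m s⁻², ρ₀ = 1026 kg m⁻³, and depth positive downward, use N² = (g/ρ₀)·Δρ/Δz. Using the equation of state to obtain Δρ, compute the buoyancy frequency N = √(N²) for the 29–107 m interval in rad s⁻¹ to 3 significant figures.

ΔT = -1.9 K, ΔS = -0.40 psu (deep − shallow).
Δρ/ρ₀ = −αΔT + βΔS = 4.56 × 10⁻⁴ − 2.96 × 10⁻⁴ = 1.60 × 10⁻⁴, so Δρ ≈ 0.1642 kg m⁻³.
N² = (g/ρ₀)·Δρ/Δz = g·(Δρ/ρ₀)/Δz = 9.81 × 1.60 × 10⁻⁴ / 78 = 2.0123 × 10⁻⁵ s⁻².
N = √(2.0123 × 10⁻⁵) = 4.4859 × 10⁻³ rad s⁻¹ ≈ 4.49 × 10⁻³ rad s⁻¹.

4.49 × 10⁻³ rad s⁻¹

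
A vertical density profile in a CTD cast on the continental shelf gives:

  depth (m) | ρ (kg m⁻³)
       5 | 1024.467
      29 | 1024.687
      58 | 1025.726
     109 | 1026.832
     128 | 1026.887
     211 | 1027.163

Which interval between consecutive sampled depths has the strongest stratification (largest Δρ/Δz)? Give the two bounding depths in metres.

Compute the density gradient over each adjacent pair:
  5–29 m: Δρ/Δz = 0.220/24 = 9.2 × 10⁻³ kg m⁻⁴
  29–58 m: Δρ/Δz = 1.039/29 = 0.036 kg m⁻⁴
  58–109 m: Δρ/Δz = 1.106/51 = 0.022 kg m⁻⁴
  109–128 m: Δρ/Δz = 0.055/19 = 2.9 × 10⁻³ kg m⁻⁴
  128–211 m: Δρ/Δz = 0.276/83 = 3.3 × 10⁻³ kg m⁻⁴
The largest gradient is in the 29–58 m interval — the pycnocline.

29–58 m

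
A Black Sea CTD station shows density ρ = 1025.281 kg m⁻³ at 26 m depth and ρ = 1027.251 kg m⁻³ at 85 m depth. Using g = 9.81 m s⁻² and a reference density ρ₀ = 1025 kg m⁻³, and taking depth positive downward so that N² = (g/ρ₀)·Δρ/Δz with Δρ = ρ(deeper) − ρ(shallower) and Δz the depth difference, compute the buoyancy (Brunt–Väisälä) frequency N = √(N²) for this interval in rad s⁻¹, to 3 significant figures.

Δρ = 1027.251 − 1025.281 = 1.970 kg m⁻³ over Δz = 85 − 26 = 59 m.
N² = (9.81/1025) × (1.970/59) = 3.1957 × 10⁻⁴ s⁻².
N = √(3.1957 × 10⁻⁴) = 0.017877 rad s⁻¹ ≈ 0.0179 rad s⁻¹.

0.0179 rad s⁻¹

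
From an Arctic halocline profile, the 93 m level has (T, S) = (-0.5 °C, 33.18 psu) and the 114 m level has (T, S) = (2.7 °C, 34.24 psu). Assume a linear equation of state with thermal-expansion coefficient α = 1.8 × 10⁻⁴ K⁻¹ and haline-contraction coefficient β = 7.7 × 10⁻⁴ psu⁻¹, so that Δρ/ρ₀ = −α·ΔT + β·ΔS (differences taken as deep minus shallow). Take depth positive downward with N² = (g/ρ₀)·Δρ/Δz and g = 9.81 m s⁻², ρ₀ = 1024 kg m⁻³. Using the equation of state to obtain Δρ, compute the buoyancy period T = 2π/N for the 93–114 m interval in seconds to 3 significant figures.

ΔT = +3.2 K, ΔS = +1.06 psu (deep − shallow).
Δρ/ρ₀ = −αΔT + βΔS = -5.76 × 10⁻⁴ + 8.162 × 10⁻⁴ = 2.402 × 10⁻⁴, so Δρ ≈ 0.2460 kg m⁻³.
N² = (g/ρ₀)·Δρ/Δz = g·(Δρ/ρ₀)/Δz = 9.81 × 2.402 × 10⁻⁴ / 21 = 1.1221 × 10⁻⁴ s⁻².
N = √(1.1221 × 10⁻⁴) = 0.010593 rad s⁻¹ → T = 2π/N = 593.15 s ≈ 593 s.

593 s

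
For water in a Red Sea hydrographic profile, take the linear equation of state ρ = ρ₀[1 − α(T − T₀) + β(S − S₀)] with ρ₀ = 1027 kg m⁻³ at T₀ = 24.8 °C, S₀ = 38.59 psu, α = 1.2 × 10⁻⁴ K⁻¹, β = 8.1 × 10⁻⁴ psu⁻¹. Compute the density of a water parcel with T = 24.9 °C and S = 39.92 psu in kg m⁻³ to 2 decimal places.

1028.09 kg m⁻³

T − T₀ = +0.1 K, S − S₀ = +1.33 psu.
Bracket = 1 − α·(+0.1) + β·(+1.33) = 1 + (1.0653 × 10⁻³) = 1.0010653.
ρ = 1027 × 1.0010653 = 1028.09 kg m⁻³.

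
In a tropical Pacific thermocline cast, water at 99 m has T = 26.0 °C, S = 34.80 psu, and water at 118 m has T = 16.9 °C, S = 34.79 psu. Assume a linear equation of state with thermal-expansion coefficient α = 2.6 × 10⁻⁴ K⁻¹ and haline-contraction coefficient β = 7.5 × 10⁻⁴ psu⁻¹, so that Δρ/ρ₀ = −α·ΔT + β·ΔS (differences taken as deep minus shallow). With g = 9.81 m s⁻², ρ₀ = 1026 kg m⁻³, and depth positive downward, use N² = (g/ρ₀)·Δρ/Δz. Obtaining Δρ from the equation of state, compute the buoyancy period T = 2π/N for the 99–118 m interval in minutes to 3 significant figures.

3.00 min

ΔT = -9.1 K, ΔS = -0.01 psu (deep − shallow).
Δρ/ρ₀ = −αΔT + βΔS = 2.366 × 10⁻³ − 7.50 × 10⁻⁶ = 2.3585 × 10⁻³, so Δρ ≈ 2.420 kg m⁻³.
N² = (g/ρ₀)·Δρ/Δz = g·(Δρ/ρ₀)/Δz = 9.81 × 2.3585 × 10⁻³ / 19 = 1.2177 × 10⁻³ s⁻².
N = √(1.2177 × 10⁻³) = 0.034896 rad s⁻¹ → T = 2π/N = 180.05 s = 3.0008 min ≈ 3.00 min.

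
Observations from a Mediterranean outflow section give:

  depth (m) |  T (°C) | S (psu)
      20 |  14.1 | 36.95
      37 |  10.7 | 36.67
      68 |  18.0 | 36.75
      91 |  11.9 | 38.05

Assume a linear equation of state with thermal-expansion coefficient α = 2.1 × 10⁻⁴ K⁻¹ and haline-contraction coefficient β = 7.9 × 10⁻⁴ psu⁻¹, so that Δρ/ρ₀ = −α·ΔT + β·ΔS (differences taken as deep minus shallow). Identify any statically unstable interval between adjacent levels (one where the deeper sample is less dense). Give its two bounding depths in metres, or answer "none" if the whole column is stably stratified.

Evaluate Δρ/ρ₀ = −αΔT + βΔS across each adjacent pair:
  20–37 m: −αΔT+βΔS = −(2.1 × 10⁻⁴)(-3.4)+(7.9 × 10⁻⁴)(-0.28) = 4.9 × 10⁻⁴ → stable
  37–68 m: −αΔT+βΔS = −(2.1 × 10⁻⁴)(+7.3)+(7.9 × 10⁻⁴)(+0.08) = -1.5 × 10⁻³ → UNSTABLE
  68–91 m: −αΔT+βΔS = −(2.1 × 10⁻⁴)(-6.1)+(7.9 × 10⁻⁴)(+1.30) = 2.3 × 10⁻³ → stable
The 37–68 m interval has Δρ < 0: lighter water underlies denser water.

37–68 m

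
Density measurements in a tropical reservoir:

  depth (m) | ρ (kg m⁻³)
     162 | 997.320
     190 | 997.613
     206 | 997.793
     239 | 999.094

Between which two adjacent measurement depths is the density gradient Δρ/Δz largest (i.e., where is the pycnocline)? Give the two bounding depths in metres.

Compute the density gradient over each adjacent pair:
  162–190 m: Δρ/Δz = 0.293/28 = 0.010 kg m⁻⁴
  190–206 m: Δρ/Δz = 0.180/16 = 0.011 kg m⁻⁴
  206–239 m: Δρ/Δz = 1.301/33 = 0.039 kg m⁻⁴
The largest gradient is in the 206–239 m interval — the pycnocline.

206–239 m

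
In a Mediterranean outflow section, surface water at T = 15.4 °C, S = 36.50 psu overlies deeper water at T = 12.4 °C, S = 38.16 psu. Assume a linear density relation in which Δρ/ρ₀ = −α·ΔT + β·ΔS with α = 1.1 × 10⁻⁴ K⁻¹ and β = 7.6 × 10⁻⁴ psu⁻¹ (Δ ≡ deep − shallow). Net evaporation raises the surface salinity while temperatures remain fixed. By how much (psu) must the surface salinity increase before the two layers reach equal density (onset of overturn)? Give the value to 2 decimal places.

Neutral buoyancy requires −α(T_deep − T_surf) + β(S_deep − S_surf′) = 0.
S_surf′ = S_deep − (α/β)·ΔT = 38.16 − (1.1 × 10⁻⁴/7.6 × 10⁻⁴)·(-3.0) = 38.5942 psu.
Increase required: 38.5942 − 36.50 = 2.0942 psu.

2.09 psu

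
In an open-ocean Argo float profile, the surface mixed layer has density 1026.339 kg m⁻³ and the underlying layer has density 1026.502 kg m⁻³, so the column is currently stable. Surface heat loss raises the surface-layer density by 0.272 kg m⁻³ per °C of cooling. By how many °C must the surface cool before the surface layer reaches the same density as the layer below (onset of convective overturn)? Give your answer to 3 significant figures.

Density deficit of the surface layer: 1026.502 − 1026.339 = 0.163 kg m⁻³.
Required change = 0.163 / 0.272 = 0.599 °C.

0.599 °C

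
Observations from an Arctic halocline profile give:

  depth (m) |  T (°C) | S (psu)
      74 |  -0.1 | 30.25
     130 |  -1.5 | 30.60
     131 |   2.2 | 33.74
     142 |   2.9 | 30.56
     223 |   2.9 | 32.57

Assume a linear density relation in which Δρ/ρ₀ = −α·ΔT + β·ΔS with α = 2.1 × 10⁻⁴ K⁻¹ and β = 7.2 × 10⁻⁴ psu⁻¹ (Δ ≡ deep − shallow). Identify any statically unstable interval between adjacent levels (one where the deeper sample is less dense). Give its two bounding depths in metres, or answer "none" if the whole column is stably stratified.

131–142 m

Evaluate Δρ/ρ₀ = −αΔT + βΔS across each adjacent pair:
  74–130 m: −αΔT+βΔS = −(2.1 × 10⁻⁴)(-1.4)+(7.2 × 10⁻⁴)(+0.35) = 5.5 × 10⁻⁴ → stable
  130–131 m: −αΔT+βΔS = −(2.1 × 10⁻⁴)(+3.7)+(7.2 × 10⁻⁴)(+3.14) = 1.5 × 10⁻³ → stable
  131–142 m: −αΔT+βΔS = −(2.1 × 10⁻⁴)(+0.7)+(7.2 × 10⁻⁴)(-3.18) = -2.4 × 10⁻³ → UNSTABLE
  142–223 m: −αΔT+βΔS = −(2.1 × 10⁻⁴)(+0.0)+(7.2 × 10⁻⁴)(+2.01) = 1.4 × 10⁻³ → stable
The 131–142 m interval has Δρ < 0: lighter water underlies denser water.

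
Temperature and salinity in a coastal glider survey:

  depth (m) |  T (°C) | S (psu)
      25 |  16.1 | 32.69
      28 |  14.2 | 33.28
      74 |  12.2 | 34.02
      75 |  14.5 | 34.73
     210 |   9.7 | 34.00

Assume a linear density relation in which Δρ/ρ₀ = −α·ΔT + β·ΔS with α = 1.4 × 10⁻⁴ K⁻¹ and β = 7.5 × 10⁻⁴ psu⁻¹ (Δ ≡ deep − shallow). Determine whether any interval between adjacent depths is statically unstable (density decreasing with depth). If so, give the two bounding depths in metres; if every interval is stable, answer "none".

none

Evaluate Δρ/ρ₀ = −αΔT + βΔS across each adjacent pair:
  25–28 m: −αΔT+βΔS = −(1.4 × 10⁻⁴)(-1.9)+(7.5 × 10⁻⁴)(+0.59) = 7.1 × 10⁻⁴ → stable
  28–74 m: −αΔT+βΔS = −(1.4 × 10⁻⁴)(-2.0)+(7.5 × 10⁻⁴)(+0.74) = 8.4 × 10⁻⁴ → stable
  74–75 m: −αΔT+βΔS = −(1.4 × 10⁻⁴)(+2.3)+(7.5 × 10⁻⁴)(+0.71) = 2.1 × 10⁻⁴ → stable
  75–210 m: −αΔT+βΔS = −(1.4 × 10⁻⁴)(-4.8)+(7.5 × 10⁻⁴)(-0.73) = 1.2 × 10⁻⁴ → stable
Every interval has Δρ > 0: the column is stably stratified throughout.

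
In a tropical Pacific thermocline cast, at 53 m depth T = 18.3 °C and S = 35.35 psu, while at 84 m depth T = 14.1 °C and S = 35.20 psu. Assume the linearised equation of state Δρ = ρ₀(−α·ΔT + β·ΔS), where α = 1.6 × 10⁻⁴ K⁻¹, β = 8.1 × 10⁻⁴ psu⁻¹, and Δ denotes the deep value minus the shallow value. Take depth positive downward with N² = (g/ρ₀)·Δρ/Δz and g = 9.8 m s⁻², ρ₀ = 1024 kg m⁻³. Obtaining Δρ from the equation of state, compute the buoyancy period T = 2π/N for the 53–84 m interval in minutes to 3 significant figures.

ΔT = -4.2 K, ΔS = -0.15 psu (deep − shallow).
Δρ/ρ₀ = −αΔT + βΔS = 6.72 × 10⁻⁴ − 1.215 × 10⁻⁴ = 5.505 × 10⁻⁴, so Δρ ≈ 0.5637 kg m⁻³.
N² = (g/ρ₀)·Δρ/Δz = g·(Δρ/ρ₀)/Δz = 9.8 × 5.505 × 10⁻⁴ / 31 = 1.7403 × 10⁻⁴ s⁻².
N = √(1.7403 × 10⁻⁴) = 0.013192 rad s⁻¹ → T = 2π/N = 476.29 s = 7.9382 min ≈ 7.94 min.

7.94 min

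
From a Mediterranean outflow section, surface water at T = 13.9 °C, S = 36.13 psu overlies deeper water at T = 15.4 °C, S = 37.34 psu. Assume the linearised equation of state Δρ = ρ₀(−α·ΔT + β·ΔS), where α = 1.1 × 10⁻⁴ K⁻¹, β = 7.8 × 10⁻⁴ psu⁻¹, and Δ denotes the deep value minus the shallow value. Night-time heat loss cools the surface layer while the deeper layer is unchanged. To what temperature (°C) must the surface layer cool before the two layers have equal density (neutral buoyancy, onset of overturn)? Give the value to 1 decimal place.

6.8 °C

Neutral buoyancy requires Δρ = 0, i.e. −α(T_deep − T_surf′) + β(S_deep − S_surf) = 0.
T_surf′ = T_deep − (β/α)·ΔS = 15.4 − (7.8 × 10⁻⁴/1.1 × 10⁻⁴)·(+1.21) = 6.820 °C.
Cooling required: 13.9 − (6.820) = 7.080 °C.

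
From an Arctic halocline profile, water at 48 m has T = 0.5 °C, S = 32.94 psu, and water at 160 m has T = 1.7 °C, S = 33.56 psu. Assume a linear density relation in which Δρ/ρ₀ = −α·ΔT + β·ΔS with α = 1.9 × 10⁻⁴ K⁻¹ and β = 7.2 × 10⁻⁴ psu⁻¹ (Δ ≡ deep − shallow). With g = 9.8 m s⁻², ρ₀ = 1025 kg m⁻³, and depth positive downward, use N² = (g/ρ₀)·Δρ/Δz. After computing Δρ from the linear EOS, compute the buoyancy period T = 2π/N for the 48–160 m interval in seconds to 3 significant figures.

ΔT = +1.2 K, ΔS = +0.62 psu (deep − shallow).
Δρ/ρ₀ = −αΔT + βΔS = -2.28 × 10⁻⁴ + 4.464 × 10⁻⁴ = 2.184 × 10⁻⁴, so Δρ ≈ 0.2239 kg m⁻³.
N² = (g/ρ₀)·Δρ/Δz = g·(Δρ/ρ₀)/Δz = 9.8 × 2.184 × 10⁻⁴ / 112 = 1.9110 × 10⁻⁵ s⁻².
N = √(1.9110 × 10⁻⁵) = 4.3715 × 10⁻³ rad s⁻¹ → T = 2π/N = 1.4373 × 10³ s ≈ 1.44 × 10³ s.

1.44 × 10³ s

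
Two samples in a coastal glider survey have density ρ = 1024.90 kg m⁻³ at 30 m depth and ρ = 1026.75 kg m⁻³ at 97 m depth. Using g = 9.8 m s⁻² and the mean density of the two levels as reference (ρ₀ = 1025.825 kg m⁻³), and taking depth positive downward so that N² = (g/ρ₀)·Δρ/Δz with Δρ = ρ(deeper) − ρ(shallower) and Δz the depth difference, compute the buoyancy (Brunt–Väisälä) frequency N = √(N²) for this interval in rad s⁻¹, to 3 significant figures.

Δρ = 1026.75 − 1024.90 = 1.85 kg m⁻³ over Δz = 97 − 30 = 67 m.
N² = (9.8/1025.825) × (1.85/67) = 2.6378 × 10⁻⁴ s⁻².
N = √(2.6378 × 10⁻⁴) = 0.016241 rad s⁻¹ ≈ 0.0162 rad s⁻¹.

0.0162 rad s⁻¹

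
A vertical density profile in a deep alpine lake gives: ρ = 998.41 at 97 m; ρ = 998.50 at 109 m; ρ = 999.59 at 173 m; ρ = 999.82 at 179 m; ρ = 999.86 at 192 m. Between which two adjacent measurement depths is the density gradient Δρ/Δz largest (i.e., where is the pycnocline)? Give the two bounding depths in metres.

Compute the density gradient over each adjacent pair:
  97–109 m: Δρ/Δz = 0.09/12 = 7.5 × 10⁻³ kg m⁻⁴
  109–173 m: Δρ/Δz = 1.09/64 = 0.017 kg m⁻⁴
  173–179 m: Δρ/Δz = 0.23/6 = 0.038 kg m⁻⁴
  179–192 m: Δρ/Δz = 0.04/13 = 3.1 × 10⁻³ kg m⁻⁴
The largest gradient is in the 173–179 m interval — the pycnocline.

173–179 m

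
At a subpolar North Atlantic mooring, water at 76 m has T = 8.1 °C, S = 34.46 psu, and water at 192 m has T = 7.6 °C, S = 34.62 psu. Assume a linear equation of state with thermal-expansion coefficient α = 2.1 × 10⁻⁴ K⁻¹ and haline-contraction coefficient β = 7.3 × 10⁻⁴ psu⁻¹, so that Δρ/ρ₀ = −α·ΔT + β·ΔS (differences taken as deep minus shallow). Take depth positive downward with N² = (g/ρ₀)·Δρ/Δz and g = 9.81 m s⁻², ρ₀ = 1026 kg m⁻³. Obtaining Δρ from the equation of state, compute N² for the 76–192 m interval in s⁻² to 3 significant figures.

ΔT = -0.5 K, ΔS = +0.16 psu (deep − shallow).
Δρ/ρ₀ = −αΔT + βΔS = 1.05 × 10⁻⁴ + 1.168 × 10⁻⁴ = 2.218 × 10⁻⁴, so Δρ ≈ 0.2276 kg m⁻³.
N² = (g/ρ₀)·Δρ/Δz = g·(Δρ/ρ₀)/Δz = 9.81 × 2.218 × 10⁻⁴ / 116 = 1.8757 × 10⁻⁵ s⁻² ≈ 1.88 × 10⁻⁵ s⁻².

1.88 × 10⁻⁵ s⁻²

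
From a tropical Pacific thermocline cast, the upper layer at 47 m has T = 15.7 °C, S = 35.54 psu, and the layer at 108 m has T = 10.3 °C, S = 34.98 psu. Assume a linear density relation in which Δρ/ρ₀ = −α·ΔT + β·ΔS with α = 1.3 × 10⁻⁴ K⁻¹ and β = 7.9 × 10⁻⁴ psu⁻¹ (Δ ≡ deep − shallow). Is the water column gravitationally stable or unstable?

ΔT = 10.3 − 15.7 = -5.4 K and ΔS = 34.98 − 35.54 = -0.56 psu (deep − shallow).
−αΔT = 7.02 × 10⁻⁴; βΔS = -4.424 × 10⁻⁴; sum Δρ/ρ₀ = 2.596 × 10⁻⁴.
Δρ/ρ₀ > 0, so Δρ > 0: deeper water is denser → statically stable.

stable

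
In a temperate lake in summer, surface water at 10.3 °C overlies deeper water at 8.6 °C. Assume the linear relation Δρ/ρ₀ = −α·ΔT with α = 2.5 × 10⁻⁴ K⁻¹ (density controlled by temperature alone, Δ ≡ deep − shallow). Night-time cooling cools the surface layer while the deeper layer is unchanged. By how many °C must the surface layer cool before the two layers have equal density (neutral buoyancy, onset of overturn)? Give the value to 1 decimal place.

With temperature the only control, equal density requires T_surf′ = T_deep.
T_surf′ = 8.6 °C.
Cooling required: 10.3 − 8.6 = 1.7 °C.

1.7 °C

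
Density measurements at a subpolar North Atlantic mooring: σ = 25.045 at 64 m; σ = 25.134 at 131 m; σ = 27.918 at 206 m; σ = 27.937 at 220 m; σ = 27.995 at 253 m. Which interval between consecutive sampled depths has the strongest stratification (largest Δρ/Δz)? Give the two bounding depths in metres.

Compute the density gradient over each adjacent pair:
  64–131 m: Δρ/Δz = 0.089/67 = 1.3 × 10⁻³ kg m⁻⁴
  131–206 m: Δρ/Δz = 2.784/75 = 0.037 kg m⁻⁴
  206–220 m: Δρ/Δz = 0.019/14 = 1.4 × 10⁻³ kg m⁻⁴
  220–253 m: Δρ/Δz = 0.058/33 = 1.8 × 10⁻³ kg m⁻⁴
The largest gradient is in the 131–206 m interval — the pycnocline.

131–206 m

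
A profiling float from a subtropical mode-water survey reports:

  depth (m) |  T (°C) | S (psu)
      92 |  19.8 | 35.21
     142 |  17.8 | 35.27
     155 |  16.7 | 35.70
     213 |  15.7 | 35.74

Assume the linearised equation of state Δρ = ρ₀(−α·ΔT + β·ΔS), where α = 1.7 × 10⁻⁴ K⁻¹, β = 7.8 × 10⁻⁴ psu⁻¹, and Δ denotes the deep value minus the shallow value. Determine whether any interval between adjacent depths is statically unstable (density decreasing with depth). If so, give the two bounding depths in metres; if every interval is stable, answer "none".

none

Evaluate Δρ/ρ₀ = −αΔT + βΔS across each adjacent pair:
  92–142 m: −αΔT+βΔS = −(1.7 × 10⁻⁴)(-2.0)+(7.8 × 10⁻⁴)(+0.06) = 3.9 × 10⁻⁴ → stable
  142–155 m: −αΔT+βΔS = −(1.7 × 10⁻⁴)(-1.1)+(7.8 × 10⁻⁴)(+0.43) = 5.2 × 10⁻⁴ → stable
  155–213 m: −αΔT+βΔS = −(1.7 × 10⁻⁴)(-1.0)+(7.8 × 10⁻⁴)(+0.04) = 2.0 × 10⁻⁴ → stable
Every interval has Δρ > 0: the column is stably stratified throughout.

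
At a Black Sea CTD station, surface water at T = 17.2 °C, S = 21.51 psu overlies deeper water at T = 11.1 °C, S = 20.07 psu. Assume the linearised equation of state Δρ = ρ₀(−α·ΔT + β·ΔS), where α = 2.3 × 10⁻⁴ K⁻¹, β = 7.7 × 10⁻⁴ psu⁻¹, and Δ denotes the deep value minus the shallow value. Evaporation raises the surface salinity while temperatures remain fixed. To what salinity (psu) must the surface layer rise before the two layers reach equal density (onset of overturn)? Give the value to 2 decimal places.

Neutral buoyancy requires −α(T_deep − T_surf) + β(S_deep − S_surf′) = 0.
S_surf′ = S_deep − (α/β)·ΔT = 20.07 − (2.3 × 10⁻⁴/7.7 × 10⁻⁴)·(-6.1) = 21.8921 psu.
Increase required: 21.8921 − 21.51 = 0.3821 psu.

21.89 psu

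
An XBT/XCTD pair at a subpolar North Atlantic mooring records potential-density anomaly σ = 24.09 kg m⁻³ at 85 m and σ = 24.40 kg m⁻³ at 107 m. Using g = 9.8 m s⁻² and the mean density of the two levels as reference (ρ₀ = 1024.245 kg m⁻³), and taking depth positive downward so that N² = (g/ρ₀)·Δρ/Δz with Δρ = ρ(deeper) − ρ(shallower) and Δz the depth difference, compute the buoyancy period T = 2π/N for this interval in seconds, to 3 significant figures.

541 s

Δρ = 1024.40 − 1024.09 = 0.31 kg m⁻³ over Δz = 107 − 85 = 22 m.
N² = (9.8/1024.245) × (0.31/22) = 1.3482 × 10⁻⁴ s⁻².
N = √(1.3482 × 10⁻⁴) = 0.011611 rad s⁻¹, so T = 2π/N = 541.14 s ≈ 541 s.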